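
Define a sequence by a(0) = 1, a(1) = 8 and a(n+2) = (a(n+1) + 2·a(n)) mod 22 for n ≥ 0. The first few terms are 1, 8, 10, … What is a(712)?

We have a(0) = 1, a(1) = 8, a(2) = 10, a(3) = 4, a(4) = 2, a(5) = 10, a(6) = 14, a(7) = 12, a(8) = 18, a(9) = 20, a(10) = 12, a(11) = 8, a(12) = 10.
Since (a(11), a(12)) = (a(1), a(2)) = (8, 10) (two consecutive terms determine the rest), the sequence is eventually periodic: after a pre-period of length 1 it cycles with period 10.
For n ≥ 1, a(n) depends only on (n - 1) mod 10. (712 - 1) mod 10 = 1, so a(712) = a(2) = 10.

10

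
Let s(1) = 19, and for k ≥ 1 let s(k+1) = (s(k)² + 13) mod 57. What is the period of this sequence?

5

We have s(1) = 19,  s(2) = 32,  s(3) = 11,  s(4) = 20,  s(5) = 14,  s(6) = 38,  s(7) = 32.
Since s(7) = s(2) = 32, the sequence is eventually periodic: after a pre-period of length 1 it cycles with period 5.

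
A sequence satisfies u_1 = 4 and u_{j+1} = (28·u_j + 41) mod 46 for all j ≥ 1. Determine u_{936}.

33

We have u_1 = 4; u_2 = 15; u_3 = 1; u_4 = 23; u_5 = 41; u_6 = 39; u_7 = 29; u_8 = 25; u_9 = 5; u_{10} = 43; u_{11} = 3; u_{12} = 33; u_{13} = 45; u_{14} = 13; u_{15} = 37; u_{16} = 19; u_{17} = 21; u_{18} = 31; u_{19} = 35; u_{20} = 9; u_{21} = 17; u_{22} = 11; u_{23} = 27; u_{24} = 15.
Since u_{24} = u_2 = 15, the sequence is eventually periodic: after a pre-period of length 1 it cycles with period 22.
For j ≥ 2, u_j depends only on (j - 2) mod 22. (936 - 2) mod 22 = 10, so u_{936} = u_{12} = 33.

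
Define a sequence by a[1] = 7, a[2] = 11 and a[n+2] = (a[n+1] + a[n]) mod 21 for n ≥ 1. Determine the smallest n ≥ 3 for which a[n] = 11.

18

Computing terms: a[1] = 7; a[2] = 11; a[3] = 18; a[4] = 8; a[5] = 5; a[6] = 13; a[7] = 18; a[8] = 10; a[9] = 7; a[10] = 17; a[11] = 3; a[12] = 20; a[13] = 2; a[14] = 1; a[15] = 3; a[16] = 4; a[17] = 7; a[18] = 11.
Since (a[17], a[18]) = (a[1], a[2]) = (7, 11) (two consecutive terms determine the rest), the sequence is periodic with period 16.
The value 11 next appears (with n ≥ 3) at a[18].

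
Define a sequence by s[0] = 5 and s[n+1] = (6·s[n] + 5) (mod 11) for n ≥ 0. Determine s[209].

0

Listing terms: s[0] = 5,  s[1] = 2,  s[2] = 6,  s[3] = 8,  s[4] = 9,  s[5] = 4,  s[6] = 7,  s[7] = 3,  s[8] = 1,  s[9] = 0,  s[10] = 5.
The sequence repeats with period 10.
So s[209] = s[0 + ((209-0) mod 10)] = s[9] = 0.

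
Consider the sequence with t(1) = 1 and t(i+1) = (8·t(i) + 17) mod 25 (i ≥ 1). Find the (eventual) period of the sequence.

20

We have t(1) = 1; t(2) = 0; t(3) = 17; t(4) = 3; t(5) = 16; t(6) = 20; t(7) = 2; t(8) = 8; t(9) = 6; t(10) = 15; t(11) = 12; t(12) = 13; t(13) = 21; t(14) = 10; t(15) = 22; t(16) = 18; t(17) = 11; t(18) = 5; t(19) = 7; t(20) = 23; t(21) = 1.
Since t(21) = t(1) = 1, the sequence is periodic with period 20.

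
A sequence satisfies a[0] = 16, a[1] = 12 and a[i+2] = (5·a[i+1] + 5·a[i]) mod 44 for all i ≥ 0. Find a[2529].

4

a[0] = 16, a[1] = 12, a[2] = 8, a[3] = 12, a[4] = 12, a[5] = 32, a[6] = 0, a[7] = 28, a[8] = 8, a[9] = 4, a[10] = 16, a[11] = 12.
Since (a[10], a[11]) = (a[0], a[1]) = (16, 12) (two consecutive terms determine the rest), the sequence is periodic with period 10.
So a[2529] = a[0 + ((2529-0) mod 10)] = a[9] = 4.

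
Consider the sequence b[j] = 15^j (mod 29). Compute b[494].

9

We have b[0] = 1,  b[1] = 15,  b[2] = 22,  b[3] = 11,  b[4] = 20,  b[5] = 10,  b[6] = 5,  b[7] = 17,  b[8] = 23,  b[9] = 26,  b[10] = 13,  b[11] = 21,  b[12] = 25,  b[13] = 27,  b[14] = 28,  b[15] = 14,  b[16] = 7,  b[17] = 18,  b[18] = 9,  b[19] = 19,  b[20] = 24,  b[21] = 12,  b[22] = 6,  b[23] = 3,  b[24] = 16,  b[25] = 8,  b[26] = 4,  b[27] = 2,  b[28] = 1.
The sequence repeats with period 28.
So b[494] = b[0 + ((494-0) mod 28)] = b[18] = 9.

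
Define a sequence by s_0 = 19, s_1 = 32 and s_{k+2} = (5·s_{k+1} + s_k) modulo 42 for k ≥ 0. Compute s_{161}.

s_0 = 19; s_1 = 32; s_2 = 11; s_3 = 3; s_4 = 26; s_5 = 7; s_6 = 19; s_7 = 18; s_8 = 25; s_9 = 17; s_{10} = 26; s_{11} = 21; s_{12} = 5; s_{13} = 4; s_{14} = 25; s_{15} = 3; s_{16} = 40; s_{17} = 35; s_{18} = 5; s_{19} = 18; s_{20} = 11; s_{21} = 31; s_{22} = 40; s_{23} = 21; s_{24} = 19; s_{25} = 32.
Since (s_{24}, s_{25}) = (s_0, s_1) = (19, 32) (two consecutive terms determine the rest), the sequence is periodic with period 24.
(161 - 0) mod 24 = 17, so s_{161} = s_{17} = 35.

35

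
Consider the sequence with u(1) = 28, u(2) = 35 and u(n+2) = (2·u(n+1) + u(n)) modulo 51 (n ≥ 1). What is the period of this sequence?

We have u(1) = 28,  u(2) = 35,  u(3) = 47,  u(4) = 27,  u(5) = 50,  u(6) = 25,  u(7) = 49,  u(8) = 21,  u(9) = 40,  u(10) = 50,  u(11) = 38,  u(12) = 24,  u(13) = 35,  u(14) = 43,  u(15) = 19,  u(16) = 30,  u(17) = 28,  u(18) = 35.
The sequence repeats with period 16.

16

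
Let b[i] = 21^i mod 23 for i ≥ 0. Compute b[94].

b[0] = 1,  b[1] = 21,  b[2] = 4,  b[3] = 15,  b[4] = 16,  b[5] = 14,  b[6] = 18,  b[7] = 10,  b[8] = 3,  b[9] = 17,  b[10] = 12,  b[11] = 22,  b[12] = 2,  b[13] = 19,  b[14] = 8,  b[15] = 7,  b[16] = 9,  b[17] = 5,  b[18] = 13,  b[19] = 20,  b[20] = 6,  b[21] = 11,  b[22] = 1.
The sequence repeats with period 22.
(94 - 0) mod 22 = 6, so b[94] = b[6] = 18.

18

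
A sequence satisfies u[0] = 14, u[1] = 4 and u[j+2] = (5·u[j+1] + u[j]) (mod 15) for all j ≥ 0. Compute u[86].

u[0] = 14, u[1] = 4, u[2] = 4, u[3] = 9, u[4] = 4, u[5] = 14, u[6] = 14, u[7] = 9, u[8] = 14, u[9] = 4.
The sequence repeats with period 8.
So u[86] = u[0 + ((86-0) mod 8)] = u[6] = 14.

14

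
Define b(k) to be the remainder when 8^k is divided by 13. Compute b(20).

b(0) = 1, b(1) = 8, b(2) = 12, b(3) = 5, b(4) = 1.
Since b(4) = b(0) = 1, the sequence is periodic with period 4.
(20 - 0) mod 4 = 0, so b(20) = b(0) = 1.

1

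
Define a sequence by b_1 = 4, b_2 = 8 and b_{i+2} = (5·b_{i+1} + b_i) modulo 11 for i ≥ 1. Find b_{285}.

8

Listing terms: b_1 = 4; b_2 = 8; b_3 = 0; b_4 = 8; b_5 = 7; b_6 = 10; b_7 = 2; b_8 = 9; b_9 = 3; b_{10} = 2; b_{11} = 2; b_{12} = 1; b_{13} = 7; b_{14} = 3; b_{15} = 0; b_{16} = 3; b_{17} = 4; b_{18} = 1; b_{19} = 9; b_{20} = 2; b_{21} = 8; b_{22} = 9; b_{23} = 9; b_{24} = 10; b_{25} = 4; b_{26} = 8.
Since (b_{25}, b_{26}) = (b_1, b_2) = (4, 8) (two consecutive terms determine the rest), the sequence is periodic with period 24.
(285 - 1) mod 24 = 20, so b_{285} = b_{21} = 8.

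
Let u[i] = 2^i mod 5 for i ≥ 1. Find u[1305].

Listing terms: u[1] = 2; u[2] = 4; u[3] = 3; u[4] = 1; u[5] = 2.
Since u[5] = u[1] = 2, the sequence is periodic with period 4.
So u[1305] = u[1 + ((1305-1) mod 4)] = u[1] = 2.

2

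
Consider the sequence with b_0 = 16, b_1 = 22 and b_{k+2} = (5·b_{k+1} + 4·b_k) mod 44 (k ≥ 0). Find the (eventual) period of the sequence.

40

We have b_0 = 16,  b_1 = 22,  b_2 = 42,  b_3 = 34,  b_4 = 30,  b_5 = 22,  b_6 = 10,  b_7 = 6,  b_8 = 26,  b_9 = 22,  b_{10} = 38,  b_{11} = 14,  b_{12} = 2,  b_{13} = 22,  b_{14} = 30,  b_{15} = 18,  b_{16} = 34,  b_{17} = 22,  b_{18} = 26,  b_{19} = 42,  b_{20} = 6,  b_{21} = 22,  b_{22} = 2,  b_{23} = 10,  b_{24} = 14,  b_{25} = 22,  b_{26} = 34,  b_{27} = 38,  b_{28} = 18,  b_{29} = 22,  b_{30} = 6,  b_{31} = 30,  b_{32} = 42,  b_{33} = 22,  b_{34} = 14,  b_{35} = 26,  b_{36} = 10,  b_{37} = 22,  b_{38} = 18,  b_{39} = 2,  b_{40} = 38,  b_{41} = 22,  b_{42} = 42.
Since (b_{41}, b_{42}) = (b_1, b_2) = (22, 42) (two consecutive terms determine the rest), the sequence is eventually periodic: after a pre-period of length 1 it cycles with period 40.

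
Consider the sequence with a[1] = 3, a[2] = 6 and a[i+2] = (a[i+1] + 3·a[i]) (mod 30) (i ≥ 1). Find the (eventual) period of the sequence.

a[1] = 3,  a[2] = 6,  a[3] = 15,  a[4] = 3,  a[5] = 18,  a[6] = 27,  a[7] = 21,  a[8] = 12,  a[9] = 15,  a[10] = 21,  a[11] = 6,  a[12] = 9,  a[13] = 27,  a[14] = 24,  a[15] = 15,  a[16] = 27,  a[17] = 12,  a[18] = 3,  a[19] = 9,  a[20] = 18,  a[21] = 15,  a[22] = 9,  a[23] = 24,  a[24] = 21,  a[25] = 3,  a[26] = 6.
The sequence repeats with period 24.

24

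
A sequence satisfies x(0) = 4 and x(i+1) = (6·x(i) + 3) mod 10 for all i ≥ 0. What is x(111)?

Computing terms: x(0) = 4; x(1) = 7; x(2) = 5; x(3) = 3; x(4) = 1; x(5) = 9; x(6) = 7.
Since x(6) = x(1) = 7, the sequence is eventually periodic: after a pre-period of length 1 it cycles with period 5.
For i ≥ 1, x(i) depends only on (i - 1) mod 5. (111 - 1) mod 5 = 0, so x(111) = x(1) = 7.

7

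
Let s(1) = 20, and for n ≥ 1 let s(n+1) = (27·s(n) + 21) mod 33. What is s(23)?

Computing terms: s(1) = 20,  s(2) = 0,  s(3) = 21,  s(4) = 27,  s(5) = 24,  s(6) = 9,  s(7) = 0.
Since s(7) = s(2) = 0, the sequence is eventually periodic: after a pre-period of length 1 it cycles with period 5.
For n ≥ 2, s(n) depends only on (n - 2) mod 5. (23 - 2) mod 5 = 1, so s(23) = s(3) = 21.

21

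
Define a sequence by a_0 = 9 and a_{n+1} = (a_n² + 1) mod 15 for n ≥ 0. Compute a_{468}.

Listing terms: a_0 = 9; a_1 = 7; a_2 = 5; a_3 = 11; a_4 = 2; a_5 = 5.
Since a_5 = a_2 = 5, the sequence is eventually periodic: after a pre-period of length 2 it cycles with period 3.
For n ≥ 2, a_n depends only on (n - 2) mod 3. (468 - 2) mod 3 = 1, so a_{468} = a_3 = 11.

11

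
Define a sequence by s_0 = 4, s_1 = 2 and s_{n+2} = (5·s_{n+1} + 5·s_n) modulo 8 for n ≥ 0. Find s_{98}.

6

Listing terms: s_0 = 4, s_1 = 2, s_2 = 6, s_3 = 0, s_4 = 6, s_5 = 6, s_6 = 4, s_7 = 2.
Since (s_6, s_7) = (s_0, s_1) = (4, 2) (two consecutive terms determine the rest), the sequence is periodic with period 6.
(98 - 0) mod 6 = 2, so s_{98} = s_2 = 6.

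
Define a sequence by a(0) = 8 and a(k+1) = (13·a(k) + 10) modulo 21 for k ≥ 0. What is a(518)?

Computing terms: a(0) = 8; a(1) = 9; a(2) = 1; a(3) = 2; a(4) = 15; a(5) = 16; a(6) = 8.
The sequence repeats with period 6.
So a(518) = a(0 + ((518-0) mod 6)) = a(2) = 1.

1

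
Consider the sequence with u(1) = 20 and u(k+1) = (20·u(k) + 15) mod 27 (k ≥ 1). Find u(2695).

We have u(1) = 20,  u(2) = 10,  u(3) = 26,  u(4) = 22,  u(5) = 23,  u(6) = 16,  u(7) = 11,  u(8) = 19,  u(9) = 17,  u(10) = 4,  u(11) = 14,  u(12) = 25,  u(13) = 2,  u(14) = 1,  u(15) = 8,  u(16) = 13,  u(17) = 5,  u(18) = 7,  u(19) = 20.
The sequence repeats with period 18.
So u(2695) = u(1 + ((2695-1) mod 18)) = u(13) = 2.

2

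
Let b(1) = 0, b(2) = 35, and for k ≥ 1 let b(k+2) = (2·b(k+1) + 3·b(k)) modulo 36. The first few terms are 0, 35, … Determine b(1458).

11

b(1) = 0; b(2) = 35; b(3) = 34; b(4) = 29; b(5) = 16; b(6) = 11; b(7) = 34; b(8) = 29.
Since (b(7), b(8)) = (b(3), b(4)) = (34, 29) (two consecutive terms determine the rest), the sequence is eventually periodic: after a pre-period of length 2 it cycles with period 4.
For k ≥ 3, b(k) depends only on (k - 3) mod 4. (1458 - 3) mod 4 = 3, so b(1458) = b(6) = 11.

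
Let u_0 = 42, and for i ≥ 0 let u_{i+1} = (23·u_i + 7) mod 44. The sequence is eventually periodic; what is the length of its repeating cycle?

22

u_0 = 42; u_1 = 5; u_2 = 34; u_3 = 41; u_4 = 26; u_5 = 33; u_6 = 18; u_7 = 25; u_8 = 10; u_9 = 17; u_{10} = 2; u_{11} = 9; u_{12} = 38; u_{13} = 1; u_{14} = 30; u_{15} = 37; u_{16} = 22; u_{17} = 29; u_{18} = 14; u_{19} = 21; u_{20} = 6; u_{21} = 13; u_{22} = 42.
The sequence repeats with period 22.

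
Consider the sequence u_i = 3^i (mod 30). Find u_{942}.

9

Computing terms: u_1 = 3; u_2 = 9; u_3 = 27; u_4 = 21; u_5 = 3.
Since u_5 = u_1 = 3, the sequence is periodic with period 4.
So u_{942} = u_{1 + ((942-1) mod 4)} = u_2 = 9.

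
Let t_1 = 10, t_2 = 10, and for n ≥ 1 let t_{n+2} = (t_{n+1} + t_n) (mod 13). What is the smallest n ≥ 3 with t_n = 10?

12

We have t_1 = 10,  t_2 = 10,  t_3 = 7,  t_4 = 4,  t_5 = 11,  t_6 = 2,  t_7 = 0,  t_8 = 2,  t_9 = 2,  t_{10} = 4,  t_{11} = 6,  t_{12} = 10,  t_{13} = 3,  t_{14} = 0,  t_{15} = 3,  t_{16} = 3,  t_{17} = 6,  t_{18} = 9,  t_{19} = 2,  t_{20} = 11,  t_{21} = 0,  t_{22} = 11,  t_{23} = 11,  t_{24} = 9,  t_{25} = 7,  t_{26} = 3,  t_{27} = 10,  t_{28} = 0,  t_{29} = 10,  t_{30} = 10.
The sequence repeats with period 28.
The value 10 first appears (with n ≥ 3) at t_{12}.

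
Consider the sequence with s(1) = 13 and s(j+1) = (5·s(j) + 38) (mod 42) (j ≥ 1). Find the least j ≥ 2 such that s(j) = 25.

s(1) = 13; s(2) = 19; s(3) = 7; s(4) = 31; s(5) = 25; s(6) = 37; s(7) = 13.
Since s(7) = s(1) = 13, the sequence is periodic with period 6.
The value 25 first appears (with j ≥ 2) at s(5).

5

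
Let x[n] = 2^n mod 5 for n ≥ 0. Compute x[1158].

Listing terms: x[0] = 1, x[1] = 2, x[2] = 4, x[3] = 3, x[4] = 1.
Since x[4] = x[0] = 1, the sequence is periodic with period 4.
(1158 - 0) mod 4 = 2, so x[1158] = x[2] = 4.

4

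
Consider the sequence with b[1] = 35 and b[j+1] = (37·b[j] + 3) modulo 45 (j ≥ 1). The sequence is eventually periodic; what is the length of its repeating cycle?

Listing terms: b[1] = 35; b[2] = 38; b[3] = 14; b[4] = 26; b[5] = 20; b[6] = 23; b[7] = 44; b[8] = 11; b[9] = 5; b[10] = 8; b[11] = 29; b[12] = 41; b[13] = 35.
The sequence repeats with period 12.

12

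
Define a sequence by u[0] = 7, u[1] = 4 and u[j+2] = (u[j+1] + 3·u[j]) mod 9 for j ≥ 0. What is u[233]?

u[0] = 7,  u[1] = 4,  u[2] = 7,  u[3] = 1,  u[4] = 4,  u[5] = 7.
Since (u[4], u[5]) = (u[1], u[2]) = (4, 7) (two consecutive terms determine the rest), the sequence is eventually periodic: after a pre-period of length 1 it cycles with period 3.
For j ≥ 1, u[j] depends only on (j - 1) mod 3. (233 - 1) mod 3 = 1, so u[233] = u[2] = 7.

7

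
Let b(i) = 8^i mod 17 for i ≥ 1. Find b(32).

1

We have b(1) = 8; b(2) = 13; b(3) = 2; b(4) = 16; b(5) = 9; b(6) = 4; b(7) = 15; b(8) = 1; b(9) = 8.
The sequence repeats with period 8.
So b(32) = b(1 + ((32-1) mod 8)) = b(8) = 1.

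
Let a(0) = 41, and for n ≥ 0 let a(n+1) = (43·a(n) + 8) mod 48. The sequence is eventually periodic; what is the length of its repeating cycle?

We have a(0) = 41,  a(1) = 43,  a(2) = 33,  a(3) = 35,  a(4) = 25,  a(5) = 27,  a(6) = 17,  a(7) = 19,  a(8) = 9,  a(9) = 11,  a(10) = 1,  a(11) = 3,  a(12) = 41.
Since a(12) = a(0) = 41, the sequence is periodic with period 12.

12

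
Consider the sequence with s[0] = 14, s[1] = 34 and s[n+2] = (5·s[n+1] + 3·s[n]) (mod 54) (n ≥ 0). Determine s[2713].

34

Listing terms: s[0] = 14, s[1] = 34, s[2] = 50, s[3] = 28, s[4] = 20, s[5] = 22, s[6] = 8, s[7] = 52, s[8] = 14, s[9] = 10, s[10] = 38, s[11] = 4, s[12] = 26, s[13] = 34, s[14] = 32, s[15] = 46, s[16] = 2, s[17] = 40, s[18] = 44, s[19] = 16, s[20] = 50, s[21] = 28.
Since (s[20], s[21]) = (s[2], s[3]) = (50, 28) (two consecutive terms determine the rest), the sequence is eventually periodic: after a pre-period of length 2 it cycles with period 18.
For n ≥ 2, s[n] depends only on (n - 2) mod 18. (2713 - 2) mod 18 = 11, so s[2713] = s[13] = 34.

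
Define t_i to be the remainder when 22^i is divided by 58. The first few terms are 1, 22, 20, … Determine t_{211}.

22

Computing terms: t_0 = 1; t_1 = 22; t_2 = 20; t_3 = 34; t_4 = 52; t_5 = 42; t_6 = 54; t_7 = 28; t_8 = 36; t_9 = 38; t_{10} = 24; t_{11} = 6; t_{12} = 16; t_{13} = 4; t_{14} = 30; t_{15} = 22.
Since t_{15} = t_1 = 22, the sequence is eventually periodic: after a pre-period of length 1 it cycles with period 14.
For i ≥ 1, t_i depends only on (i - 1) mod 14. (211 - 1) mod 14 = 0, so t_{211} = t_1 = 22.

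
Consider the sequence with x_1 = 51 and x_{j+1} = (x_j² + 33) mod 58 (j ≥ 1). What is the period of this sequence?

x_1 = 51, x_2 = 24, x_3 = 29, x_4 = 4, x_5 = 49, x_6 = 56, x_7 = 37, x_8 = 10, x_9 = 17, x_{10} = 32, x_{11} = 13, x_{12} = 28, x_{13} = 5, x_{14} = 0, x_{15} = 33, x_{16} = 20, x_{17} = 27, x_{18} = 8, x_{19} = 39, x_{20} = 46, x_{21} = 3, x_{22} = 42, x_{23} = 57, x_{24} = 34, x_{25} = 29.
Since x_{25} = x_3 = 29, the sequence is eventually periodic: after a pre-period of length 2 it cycles with period 22.

22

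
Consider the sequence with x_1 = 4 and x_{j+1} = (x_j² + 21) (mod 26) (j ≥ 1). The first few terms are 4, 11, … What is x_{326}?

11

x_1 = 4; x_2 = 11; x_3 = 12; x_4 = 9; x_5 = 24; x_6 = 25; x_7 = 22; x_8 = 11.
Since x_8 = x_2 = 11, the sequence is eventually periodic: after a pre-period of length 1 it cycles with period 6.
For j ≥ 2, x_j depends only on (j - 2) mod 6. (326 - 2) mod 6 = 0, so x_{326} = x_2 = 11.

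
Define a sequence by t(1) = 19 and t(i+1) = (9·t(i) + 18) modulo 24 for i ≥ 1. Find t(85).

3

We have t(1) = 19,  t(2) = 21,  t(3) = 15,  t(4) = 9,  t(5) = 3,  t(6) = 21.
Since t(6) = t(2) = 21, the sequence is eventually periodic: after a pre-period of length 1 it cycles with period 4.
For i ≥ 2, t(i) depends only on (i - 2) mod 4. (85 - 2) mod 4 = 3, so t(85) = t(5) = 3.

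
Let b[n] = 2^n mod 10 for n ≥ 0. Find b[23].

Computing terms: b[0] = 1,  b[1] = 2,  b[2] = 4,  b[3] = 8,  b[4] = 6,  b[5] = 2.
Since b[5] = b[1] = 2, the sequence is eventually periodic: after a pre-period of length 1 it cycles with period 4.
For n ≥ 1, b[n] depends only on (n - 1) mod 4. (23 - 1) mod 4 = 2, so b[23] = b[3] = 8.

8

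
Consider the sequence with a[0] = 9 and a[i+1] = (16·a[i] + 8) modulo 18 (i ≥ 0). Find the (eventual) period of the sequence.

9

Computing terms: a[0] = 9, a[1] = 8, a[2] = 10, a[3] = 6, a[4] = 14, a[5] = 16, a[6] = 12, a[7] = 2, a[8] = 4, a[9] = 0, a[10] = 8.
Since a[10] = a[1] = 8, the sequence is eventually periodic: after a pre-period of length 1 it cycles with period 9.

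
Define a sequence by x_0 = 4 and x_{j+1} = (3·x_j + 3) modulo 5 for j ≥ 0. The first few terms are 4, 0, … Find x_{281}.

x_0 = 4, x_1 = 0, x_2 = 3, x_3 = 2, x_4 = 4.
Since x_4 = x_0 = 4, the sequence is periodic with period 4.
(281 - 0) mod 4 = 1, so x_{281} = x_1 = 0.

0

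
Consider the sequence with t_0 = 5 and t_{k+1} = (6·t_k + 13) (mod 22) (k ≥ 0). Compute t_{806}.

Listing terms: t_0 = 5, t_1 = 21, t_2 = 7, t_3 = 11, t_4 = 13, t_5 = 3, t_6 = 9, t_7 = 1, t_8 = 19, t_9 = 17, t_{10} = 5.
The sequence repeats with period 10.
So t_{806} = t_{0 + ((806-0) mod 10)} = t_6 = 9.

9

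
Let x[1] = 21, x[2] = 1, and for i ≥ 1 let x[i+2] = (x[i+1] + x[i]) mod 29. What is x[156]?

1

x[1] = 21; x[2] = 1; x[3] = 22; x[4] = 23; x[5] = 16; x[6] = 10; x[7] = 26; x[8] = 7; x[9] = 4; x[10] = 11; x[11] = 15; x[12] = 26; x[13] = 12; x[14] = 9; x[15] = 21; x[16] = 1.
The sequence repeats with period 14.
So x[156] = x[1 + ((156-1) mod 14)] = x[2] = 1.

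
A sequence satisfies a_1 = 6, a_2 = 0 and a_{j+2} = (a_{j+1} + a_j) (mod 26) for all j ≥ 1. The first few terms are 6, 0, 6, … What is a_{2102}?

0

a_1 = 6,  a_2 = 0,  a_3 = 6,  a_4 = 6,  a_5 = 12,  a_6 = 18,  a_7 = 4,  a_8 = 22,  a_9 = 0,  a_{10} = 22,  a_{11} = 22,  a_{12} = 18,  a_{13} = 14,  a_{14} = 6,  a_{15} = 20,  a_{16} = 0,  a_{17} = 20,  a_{18} = 20,  a_{19} = 14,  a_{20} = 8,  a_{21} = 22,  a_{22} = 4,  a_{23} = 0,  a_{24} = 4,  a_{25} = 4,  a_{26} = 8,  a_{27} = 12,  a_{28} = 20,  a_{29} = 6,  a_{30} = 0.
Since (a_{29}, a_{30}) = (a_1, a_2) = (6, 0) (two consecutive terms determine the rest), the sequence is periodic with period 28.
So a_{2102} = a_{1 + ((2102-1) mod 28)} = a_2 = 0.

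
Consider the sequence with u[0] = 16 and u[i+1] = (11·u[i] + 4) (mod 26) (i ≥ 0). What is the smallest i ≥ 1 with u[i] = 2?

We have u[0] = 16, u[1] = 24, u[2] = 8, u[3] = 14, u[4] = 2, u[5] = 0, u[6] = 4, u[7] = 22, u[8] = 12, u[9] = 6, u[10] = 18, u[11] = 20, u[12] = 16.
The sequence repeats with period 12.
The value 2 first appears (with i ≥ 1) at u[4].

4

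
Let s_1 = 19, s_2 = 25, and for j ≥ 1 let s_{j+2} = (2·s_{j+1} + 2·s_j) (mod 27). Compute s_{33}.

7

We have s_1 = 19; s_2 = 25; s_3 = 7; s_4 = 10; s_5 = 7; s_6 = 7; s_7 = 1; s_8 = 16; s_9 = 7; s_{10} = 19; s_{11} = 25.
The sequence repeats with period 9.
So s_{33} = s_{1 + ((33-1) mod 9)} = s_6 = 7.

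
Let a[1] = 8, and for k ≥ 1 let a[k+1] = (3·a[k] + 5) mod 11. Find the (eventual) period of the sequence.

a[1] = 8, a[2] = 7, a[3] = 4, a[4] = 6, a[5] = 1, a[6] = 8.
Since a[6] = a[1] = 8, the sequence is periodic with period 5.

5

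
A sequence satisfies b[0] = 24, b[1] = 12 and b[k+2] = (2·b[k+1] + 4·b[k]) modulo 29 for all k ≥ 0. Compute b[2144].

b[0] = 24; b[1] = 12; b[2] = 4; b[3] = 27; b[4] = 12; b[5] = 16; b[6] = 22; b[7] = 21; b[8] = 14; b[9] = 25; b[10] = 19; b[11] = 22; b[12] = 4; b[13] = 9; b[14] = 5; b[15] = 17; b[16] = 25; b[17] = 2; b[18] = 17; b[19] = 13; b[20] = 7; b[21] = 8; b[22] = 15; b[23] = 4; b[24] = 10; b[25] = 7; b[26] = 25; b[27] = 20; b[28] = 24; b[29] = 12.
Since (b[28], b[29]) = (b[0], b[1]) = (24, 12) (two consecutive terms determine the rest), the sequence is periodic with period 28.
So b[2144] = b[0 + ((2144-0) mod 28)] = b[16] = 25.

25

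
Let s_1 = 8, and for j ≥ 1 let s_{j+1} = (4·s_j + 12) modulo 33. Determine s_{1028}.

23

s_1 = 8; s_2 = 11; s_3 = 23; s_4 = 5; s_5 = 32; s_6 = 8.
Since s_6 = s_1 = 8, the sequence is periodic with period 5.
So s_{1028} = s_{1 + ((1028-1) mod 5)} = s_3 = 23.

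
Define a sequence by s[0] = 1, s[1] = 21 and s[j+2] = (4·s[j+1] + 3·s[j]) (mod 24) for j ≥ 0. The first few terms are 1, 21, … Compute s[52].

Listing terms: s[0] = 1,  s[1] = 21,  s[2] = 15,  s[3] = 3,  s[4] = 9,  s[5] = 21,  s[6] = 15.
Since (s[5], s[6]) = (s[1], s[2]) = (21, 15) (two consecutive terms determine the rest), the sequence is eventually periodic: after a pre-period of length 1 it cycles with period 4.
For j ≥ 1, s[j] depends only on (j - 1) mod 4. (52 - 1) mod 4 = 3, so s[52] = s[4] = 9.

9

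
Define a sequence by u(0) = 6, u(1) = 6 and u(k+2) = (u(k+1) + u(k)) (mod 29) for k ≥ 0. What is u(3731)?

u(0) = 6; u(1) = 6; u(2) = 12; u(3) = 18; u(4) = 1; u(5) = 19; u(6) = 20; u(7) = 10; u(8) = 1; u(9) = 11; u(10) = 12; u(11) = 23; u(12) = 6; u(13) = 0; u(14) = 6; u(15) = 6.
The sequence repeats with period 14.
So u(3731) = u(0 + ((3731-0) mod 14)) = u(7) = 10.

10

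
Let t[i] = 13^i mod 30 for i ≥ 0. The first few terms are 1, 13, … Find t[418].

19

Listing terms: t[0] = 1; t[1] = 13; t[2] = 19; t[3] = 7; t[4] = 1.
Since t[4] = t[0] = 1, the sequence is periodic with period 4.
So t[418] = t[0 + ((418-0) mod 4)] = t[2] = 19.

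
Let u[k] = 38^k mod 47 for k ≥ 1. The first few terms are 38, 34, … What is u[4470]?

We have u[1] = 38, u[2] = 34, u[3] = 23, u[4] = 28, u[5] = 30, u[6] = 12, u[7] = 33, u[8] = 32, u[9] = 41, u[10] = 7, u[11] = 31, u[12] = 3, u[13] = 20, u[14] = 8, u[15] = 22, u[16] = 37, u[17] = 43, u[18] = 36, u[19] = 5, u[20] = 2, u[21] = 29, u[22] = 21, u[23] = 46, u[24] = 9, u[25] = 13, u[26] = 24, u[27] = 19, u[28] = 17, u[29] = 35, u[30] = 14, u[31] = 15, u[32] = 6, u[33] = 40, u[34] = 16, u[35] = 44, u[36] = 27, u[37] = 39, u[38] = 25, u[39] = 10, u[40] = 4, u[41] = 11, u[42] = 42, u[43] = 45, u[44] = 18, u[45] = 26, u[46] = 1, u[47] = 38.
The sequence repeats with period 46.
So u[4470] = u[1 + ((4470-1) mod 46)] = u[8] = 32.

32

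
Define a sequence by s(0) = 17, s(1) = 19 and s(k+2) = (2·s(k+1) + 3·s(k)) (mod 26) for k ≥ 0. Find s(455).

Computing terms: s(0) = 17,  s(1) = 19,  s(2) = 11,  s(3) = 1,  s(4) = 9,  s(5) = 21,  s(6) = 17,  s(7) = 19.
The sequence repeats with period 6.
(455 - 0) mod 6 = 5, so s(455) = s(5) = 21.

21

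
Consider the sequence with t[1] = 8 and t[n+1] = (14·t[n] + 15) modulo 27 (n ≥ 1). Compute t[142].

t[1] = 8, t[2] = 19, t[3] = 11, t[4] = 7, t[5] = 5, t[6] = 4, t[7] = 17, t[8] = 10, t[9] = 20, t[10] = 25, t[11] = 14, t[12] = 22, t[13] = 26, t[14] = 1, t[15] = 2, t[16] = 16, t[17] = 23, t[18] = 13, t[19] = 8.
The sequence repeats with period 18.
(142 - 1) mod 18 = 15, so t[142] = t[16] = 16.

16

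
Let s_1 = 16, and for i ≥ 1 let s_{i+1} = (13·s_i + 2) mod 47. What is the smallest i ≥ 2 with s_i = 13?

Computing terms: s_1 = 16, s_2 = 22, s_3 = 6, s_4 = 33, s_5 = 8, s_6 = 12, s_7 = 17, s_8 = 35, s_9 = 34, s_{10} = 21, s_{11} = 40, s_{12} = 5, s_{13} = 20, s_{14} = 27, s_{15} = 24, s_{16} = 32, s_{17} = 42, s_{18} = 31, s_{19} = 29, s_{20} = 3, s_{21} = 41, s_{22} = 18, s_{23} = 1, s_{24} = 15, s_{25} = 9, s_{26} = 25, s_{27} = 45, s_{28} = 23, s_{29} = 19, s_{30} = 14, s_{31} = 43, s_{32} = 44, s_{33} = 10, s_{34} = 38, s_{35} = 26, s_{36} = 11, s_{37} = 4, s_{38} = 7, s_{39} = 46, s_{40} = 36, s_{41} = 0, s_{42} = 2, s_{43} = 28, s_{44} = 37, s_{45} = 13, s_{46} = 30, s_{47} = 16.
The sequence repeats with period 46.
The value 13 first appears (with i ≥ 2) at s_{45}.

45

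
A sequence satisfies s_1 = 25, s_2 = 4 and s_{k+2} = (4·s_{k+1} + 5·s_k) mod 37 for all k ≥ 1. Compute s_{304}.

s_1 = 25, s_2 = 4, s_3 = 30, s_4 = 29, s_5 = 7, s_6 = 25, s_7 = 24, s_8 = 36, s_9 = 5, s_{10} = 15, s_{11} = 11, s_{12} = 8, s_{13} = 13, s_{14} = 18, s_{15} = 26, s_{16} = 9, s_{17} = 18, s_{18} = 6, s_{19} = 3, s_{20} = 5, s_{21} = 35, s_{22} = 17, s_{23} = 21, s_{24} = 21, s_{25} = 4, s_{26} = 10, s_{27} = 23, s_{28} = 31, s_{29} = 17, s_{30} = 1, s_{31} = 15, s_{32} = 28, s_{33} = 2, s_{34} = 0, s_{35} = 10, s_{36} = 3, s_{37} = 25, s_{38} = 4.
The sequence repeats with period 36.
So s_{304} = s_{1 + ((304-1) mod 36)} = s_{16} = 9.

9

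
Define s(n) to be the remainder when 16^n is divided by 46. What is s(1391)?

6

We have s(0) = 1; s(1) = 16; s(2) = 26; s(3) = 2; s(4) = 32; s(5) = 6; s(6) = 4; s(7) = 18; s(8) = 12; s(9) = 8; s(10) = 36; s(11) = 24; s(12) = 16.
Since s(12) = s(1) = 16, the sequence is eventually periodic: after a pre-period of length 1 it cycles with period 11.
For n ≥ 1, s(n) depends only on (n - 1) mod 11. (1391 - 1) mod 11 = 4, so s(1391) = s(5) = 6.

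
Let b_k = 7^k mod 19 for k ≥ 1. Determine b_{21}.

1

b_1 = 7; b_2 = 11; b_3 = 1; b_4 = 7.
The sequence repeats with period 3.
So b_{21} = b_{1 + ((21-1) mod 3)} = b_3 = 1.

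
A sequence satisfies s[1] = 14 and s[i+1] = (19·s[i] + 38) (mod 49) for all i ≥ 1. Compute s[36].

Computing terms: s[1] = 14, s[2] = 10, s[3] = 32, s[4] = 9, s[5] = 13, s[6] = 40, s[7] = 14.
The sequence repeats with period 6.
So s[36] = s[1 + ((36-1) mod 6)] = s[6] = 40.

40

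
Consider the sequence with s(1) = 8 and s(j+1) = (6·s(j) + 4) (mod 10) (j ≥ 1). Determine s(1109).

0

s(1) = 8; s(2) = 2; s(3) = 6; s(4) = 0; s(5) = 4; s(6) = 8.
Since s(6) = s(1) = 8, the sequence is periodic with period 5.
(1109 - 1) mod 5 = 3, so s(1109) = s(4) = 0.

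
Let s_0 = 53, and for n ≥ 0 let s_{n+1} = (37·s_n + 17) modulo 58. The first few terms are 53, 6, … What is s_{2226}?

Computing terms: s_0 = 53,  s_1 = 6,  s_2 = 7,  s_3 = 44,  s_4 = 21,  s_5 = 40,  s_6 = 47,  s_7 = 16,  s_8 = 29,  s_9 = 46,  s_{10} = 37,  s_{11} = 52,  s_{12} = 27,  s_{13} = 30,  s_{14} = 25,  s_{15} = 14,  s_{16} = 13,  s_{17} = 34,  s_{18} = 57,  s_{19} = 38,  s_{20} = 31,  s_{21} = 4,  s_{22} = 49,  s_{23} = 32,  s_{24} = 41,  s_{25} = 26,  s_{26} = 51,  s_{27} = 48,  s_{28} = 53.
Since s_{28} = s_0 = 53, the sequence is periodic with period 28.
(2226 - 0) mod 28 = 14, so s_{2226} = s_{14} = 25.

25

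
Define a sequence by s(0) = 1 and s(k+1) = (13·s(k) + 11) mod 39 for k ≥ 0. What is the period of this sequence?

We have s(0) = 1; s(1) = 24; s(2) = 11; s(3) = 37; s(4) = 24.
Since s(4) = s(1) = 24, the sequence is eventually periodic: after a pre-period of length 1 it cycles with period 3.

3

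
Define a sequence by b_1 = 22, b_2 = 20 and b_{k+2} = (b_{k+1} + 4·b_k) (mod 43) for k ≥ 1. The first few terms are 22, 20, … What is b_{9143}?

b_1 = 22, b_2 = 20, b_3 = 22, b_4 = 16, b_5 = 18, b_6 = 39, b_7 = 25, b_8 = 9, b_9 = 23, b_{10} = 16, b_{11} = 22, b_{12} = 0, b_{13} = 2, b_{14} = 2, b_{15} = 10, b_{16} = 18, b_{17} = 15, b_{18} = 1, b_{19} = 18, b_{20} = 22, b_{21} = 8, b_{22} = 10, b_{23} = 42, b_{24} = 39, b_{25} = 35, b_{26} = 19, b_{27} = 30, b_{28} = 20, b_{29} = 11, b_{30} = 5, b_{31} = 6, b_{32} = 26, b_{33} = 7, b_{34} = 25, b_{35} = 10, b_{36} = 24, b_{37} = 21, b_{38} = 31, b_{39} = 29, b_{40} = 24, b_{41} = 11, b_{42} = 21, b_{43} = 22, b_{44} = 20.
The sequence repeats with period 42.
(9143 - 1) mod 42 = 28, so b_{9143} = b_{29} = 11.

11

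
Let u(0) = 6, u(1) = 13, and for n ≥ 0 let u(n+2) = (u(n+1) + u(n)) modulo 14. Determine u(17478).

Computing terms: u(0) = 6,  u(1) = 13,  u(2) = 5,  u(3) = 4,  u(4) = 9,  u(5) = 13,  u(6) = 8,  u(7) = 7,  u(8) = 1,  u(9) = 8,  u(10) = 9,  u(11) = 3,  u(12) = 12,  u(13) = 1,  u(14) = 13,  u(15) = 0,  u(16) = 13,  u(17) = 13,  u(18) = 12,  u(19) = 11,  u(20) = 9,  u(21) = 6,  u(22) = 1,  u(23) = 7,  u(24) = 8,  u(25) = 1,  u(26) = 9,  u(27) = 10,  u(28) = 5,  u(29) = 1,  u(30) = 6,  u(31) = 7,  u(32) = 13,  u(33) = 6,  u(34) = 5,  u(35) = 11,  u(36) = 2,  u(37) = 13,  u(38) = 1,  u(39) = 0,  u(40) = 1,  u(41) = 1,  u(42) = 2,  u(43) = 3,  u(44) = 5,  u(45) = 8,  u(46) = 13,  u(47) = 7,  u(48) = 6,  u(49) = 13.
The sequence repeats with period 48.
So u(17478) = u(0 + ((17478-0) mod 48)) = u(6) = 8.

8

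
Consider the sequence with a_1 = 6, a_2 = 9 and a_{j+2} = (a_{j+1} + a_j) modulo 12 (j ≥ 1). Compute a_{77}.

Listing terms: a_1 = 6, a_2 = 9, a_3 = 3, a_4 = 0, a_5 = 3, a_6 = 3, a_7 = 6, a_8 = 9.
The sequence repeats with period 6.
(77 - 1) mod 6 = 4, so a_{77} = a_5 = 3.

3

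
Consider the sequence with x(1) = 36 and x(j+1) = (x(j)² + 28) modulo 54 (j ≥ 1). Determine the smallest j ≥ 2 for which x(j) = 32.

Computing terms: x(1) = 36, x(2) = 28, x(3) = 2, x(4) = 32, x(5) = 26, x(6) = 2.
Since x(6) = x(3) = 2, the sequence is eventually periodic: after a pre-period of length 2 it cycles with period 3.
The value 32 first appears (with j ≥ 2) at x(4).

4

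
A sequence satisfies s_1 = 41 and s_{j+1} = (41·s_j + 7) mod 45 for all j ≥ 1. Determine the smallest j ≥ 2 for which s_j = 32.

4

We have s_1 = 41; s_2 = 23; s_3 = 5; s_4 = 32; s_5 = 14; s_6 = 41.
The sequence repeats with period 5.
The value 32 first appears (with j ≥ 2) at s_4.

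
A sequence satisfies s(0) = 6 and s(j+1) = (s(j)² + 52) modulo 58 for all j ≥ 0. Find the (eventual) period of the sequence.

7

We have s(0) = 6; s(1) = 30; s(2) = 24; s(3) = 48; s(4) = 36; s(5) = 14; s(6) = 16; s(7) = 18; s(8) = 28; s(9) = 24.
Since s(9) = s(2) = 24, the sequence is eventually periodic: after a pre-period of length 2 it cycles with period 7.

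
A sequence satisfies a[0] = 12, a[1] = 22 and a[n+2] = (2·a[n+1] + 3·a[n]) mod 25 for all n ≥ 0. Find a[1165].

Listing terms: a[0] = 12, a[1] = 22, a[2] = 5, a[3] = 1, a[4] = 17, a[5] = 12, a[6] = 0, a[7] = 11, a[8] = 22, a[9] = 2, a[10] = 20, a[11] = 21, a[12] = 2, a[13] = 17, a[14] = 15, a[15] = 6, a[16] = 7, a[17] = 7, a[18] = 10, a[19] = 16, a[20] = 12, a[21] = 22.
Since (a[20], a[21]) = (a[0], a[1]) = (12, 22) (two consecutive terms determine the rest), the sequence is periodic with period 20.
(1165 - 0) mod 20 = 5, so a[1165] = a[5] = 12.

12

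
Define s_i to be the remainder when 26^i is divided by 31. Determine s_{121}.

26

We have s_0 = 1, s_1 = 26, s_2 = 25, s_3 = 30, s_4 = 5, s_5 = 6, s_6 = 1.
Since s_6 = s_0 = 1, the sequence is periodic with period 6.
(121 - 0) mod 6 = 1, so s_{121} = s_1 = 26.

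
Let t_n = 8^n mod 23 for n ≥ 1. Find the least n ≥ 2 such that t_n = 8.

Computing terms: t_1 = 8; t_2 = 18; t_3 = 6; t_4 = 2; t_5 = 16; t_6 = 13; t_7 = 12; t_8 = 4; t_9 = 9; t_{10} = 3; t_{11} = 1; t_{12} = 8.
Since t_{12} = t_1 = 8, the sequence is periodic with period 11.
The value 8 next appears (with n ≥ 2) at t_{12}.

12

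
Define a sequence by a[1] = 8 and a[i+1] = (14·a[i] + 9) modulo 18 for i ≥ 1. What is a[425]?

5

a[1] = 8; a[2] = 13; a[3] = 11; a[4] = 1; a[5] = 5; a[6] = 7; a[7] = 17; a[8] = 13.
Since a[8] = a[2] = 13, the sequence is eventually periodic: after a pre-period of length 1 it cycles with period 6.
For i ≥ 2, a[i] depends only on (i - 2) mod 6. (425 - 2) mod 6 = 3, so a[425] = a[5] = 5.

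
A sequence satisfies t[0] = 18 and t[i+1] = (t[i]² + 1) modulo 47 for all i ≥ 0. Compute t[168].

18

Listing terms: t[0] = 18, t[1] = 43, t[2] = 17, t[3] = 8, t[4] = 18.
The sequence repeats with period 4.
So t[168] = t[0 + ((168-0) mod 4)] = t[0] = 18.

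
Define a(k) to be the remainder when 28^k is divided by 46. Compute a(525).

30

Computing terms: a(1) = 28, a(2) = 2, a(3) = 10, a(4) = 4, a(5) = 20, a(6) = 8, a(7) = 40, a(8) = 16, a(9) = 34, a(10) = 32, a(11) = 22, a(12) = 18, a(13) = 44, a(14) = 36, a(15) = 42, a(16) = 26, a(17) = 38, a(18) = 6, a(19) = 30, a(20) = 12, a(21) = 14, a(22) = 24, a(23) = 28.
Since a(23) = a(1) = 28, the sequence is periodic with period 22.
(525 - 1) mod 22 = 18, so a(525) = a(19) = 30.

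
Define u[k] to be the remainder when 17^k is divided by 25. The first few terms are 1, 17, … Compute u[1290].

24

We have u[0] = 1; u[1] = 17; u[2] = 14; u[3] = 13; u[4] = 21; u[5] = 7; u[6] = 19; u[7] = 23; u[8] = 16; u[9] = 22; u[10] = 24; u[11] = 8; u[12] = 11; u[13] = 12; u[14] = 4; u[15] = 18; u[16] = 6; u[17] = 2; u[18] = 9; u[19] = 3; u[20] = 1.
Since u[20] = u[0] = 1, the sequence is periodic with period 20.
(1290 - 0) mod 20 = 10, so u[1290] = u[10] = 24.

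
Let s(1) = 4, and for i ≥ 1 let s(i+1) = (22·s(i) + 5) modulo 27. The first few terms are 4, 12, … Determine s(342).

Listing terms: s(1) = 4,  s(2) = 12,  s(3) = 26,  s(4) = 10,  s(5) = 9,  s(6) = 14,  s(7) = 16,  s(8) = 6,  s(9) = 2,  s(10) = 22,  s(11) = 3,  s(12) = 17,  s(13) = 1,  s(14) = 0,  s(15) = 5,  s(16) = 7,  s(17) = 24,  s(18) = 20,  s(19) = 13,  s(20) = 21,  s(21) = 8,  s(22) = 19,  s(23) = 18,  s(24) = 23,  s(25) = 25,  s(26) = 15,  s(27) = 11,  s(28) = 4.
Since s(28) = s(1) = 4, the sequence is periodic with period 27.
(342 - 1) mod 27 = 17, so s(342) = s(18) = 20.

20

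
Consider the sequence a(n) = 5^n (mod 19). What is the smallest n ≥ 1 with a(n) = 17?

Computing terms: a(0) = 1, a(1) = 5, a(2) = 6, a(3) = 11, a(4) = 17, a(5) = 9, a(6) = 7, a(7) = 16, a(8) = 4, a(9) = 1.
The sequence repeats with period 9.
The value 17 first appears (with n ≥ 1) at a(4).

4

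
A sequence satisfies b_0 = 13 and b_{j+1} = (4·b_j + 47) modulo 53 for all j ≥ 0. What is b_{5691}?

3

Listing terms: b_0 = 13, b_1 = 46, b_2 = 19, b_3 = 17, b_4 = 9, b_5 = 30, b_6 = 8, b_7 = 26, b_8 = 45, b_9 = 15, b_{10} = 1, b_{11} = 51, b_{12} = 39, b_{13} = 44, b_{14} = 11, b_{15} = 38, b_{16} = 40, b_{17} = 48, b_{18} = 27, b_{19} = 49, b_{20} = 31, b_{21} = 12, b_{22} = 42, b_{23} = 3, b_{24} = 6, b_{25} = 18, b_{26} = 13.
The sequence repeats with period 26.
(5691 - 0) mod 26 = 23, so b_{5691} = b_{23} = 3.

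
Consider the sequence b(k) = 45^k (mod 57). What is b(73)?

45

b(1) = 45, b(2) = 30, b(3) = 39, b(4) = 45.
The sequence repeats with period 3.
So b(73) = b(1 + ((73-1) mod 3)) = b(1) = 45.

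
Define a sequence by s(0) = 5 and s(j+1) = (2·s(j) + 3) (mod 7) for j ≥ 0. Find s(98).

1

Listing terms: s(0) = 5; s(1) = 6; s(2) = 1; s(3) = 5.
Since s(3) = s(0) = 5, the sequence is periodic with period 3.
(98 - 0) mod 3 = 2, so s(98) = s(2) = 1.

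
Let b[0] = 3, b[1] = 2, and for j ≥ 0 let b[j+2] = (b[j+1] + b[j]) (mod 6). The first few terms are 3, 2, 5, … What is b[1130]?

5

b[0] = 3,  b[1] = 2,  b[2] = 5,  b[3] = 1,  b[4] = 0,  b[5] = 1,  b[6] = 1,  b[7] = 2,  b[8] = 3,  b[9] = 5,  b[10] = 2,  b[11] = 1,  b[12] = 3,  b[13] = 4,  b[14] = 1,  b[15] = 5,  b[16] = 0,  b[17] = 5,  b[18] = 5,  b[19] = 4,  b[20] = 3,  b[21] = 1,  b[22] = 4,  b[23] = 5,  b[24] = 3,  b[25] = 2.
Since (b[24], b[25]) = (b[0], b[1]) = (3, 2) (two consecutive terms determine the rest), the sequence is periodic with period 24.
So b[1130] = b[0 + ((1130-0) mod 24)] = b[2] = 5.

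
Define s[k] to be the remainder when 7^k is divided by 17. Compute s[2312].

16

Listing terms: s[1] = 7, s[2] = 15, s[3] = 3, s[4] = 4, s[5] = 11, s[6] = 9, s[7] = 12, s[8] = 16, s[9] = 10, s[10] = 2, s[11] = 14, s[12] = 13, s[13] = 6, s[14] = 8, s[15] = 5, s[16] = 1, s[17] = 7.
Since s[17] = s[1] = 7, the sequence is periodic with period 16.
(2312 - 1) mod 16 = 7, so s[2312] = s[8] = 16.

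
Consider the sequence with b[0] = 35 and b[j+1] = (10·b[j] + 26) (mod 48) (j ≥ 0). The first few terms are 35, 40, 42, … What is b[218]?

6

Computing terms: b[0] = 35,  b[1] = 40,  b[2] = 42,  b[3] = 14,  b[4] = 22,  b[5] = 6,  b[6] = 38,  b[7] = 22.
Since b[7] = b[4] = 22, the sequence is eventually periodic: after a pre-period of length 4 it cycles with period 3.
For j ≥ 4, b[j] depends only on (j - 4) mod 3. (218 - 4) mod 3 = 1, so b[218] = b[5] = 6.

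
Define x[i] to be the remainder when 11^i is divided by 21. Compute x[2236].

x[0] = 1; x[1] = 11; x[2] = 16; x[3] = 8; x[4] = 4; x[5] = 2; x[6] = 1.
Since x[6] = x[0] = 1, the sequence is periodic with period 6.
So x[2236] = x[0 + ((2236-0) mod 6)] = x[4] = 4.

4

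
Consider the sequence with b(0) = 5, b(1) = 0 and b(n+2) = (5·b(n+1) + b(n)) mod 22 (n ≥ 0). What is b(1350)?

Computing terms: b(0) = 5; b(1) = 0; b(2) = 5; b(3) = 3; b(4) = 20; b(5) = 15; b(6) = 7; b(7) = 6; b(8) = 15; b(9) = 15; b(10) = 2; b(11) = 3; b(12) = 17; b(13) = 0; b(14) = 17; b(15) = 19; b(16) = 2; b(17) = 7; b(18) = 15; b(19) = 16; b(20) = 7; b(21) = 7; b(22) = 20; b(23) = 19; b(24) = 5; b(25) = 0.
Since (b(24), b(25)) = (b(0), b(1)) = (5, 0) (two consecutive terms determine the rest), the sequence is periodic with period 24.
So b(1350) = b(0 + ((1350-0) mod 24)) = b(6) = 7.

7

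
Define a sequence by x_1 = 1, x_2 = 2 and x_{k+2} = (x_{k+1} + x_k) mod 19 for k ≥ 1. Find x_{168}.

13

Computing terms: x_1 = 1, x_2 = 2, x_3 = 3, x_4 = 5, x_5 = 8, x_6 = 13, x_7 = 2, x_8 = 15, x_9 = 17, x_{10} = 13, x_{11} = 11, x_{12} = 5, x_{13} = 16, x_{14} = 2, x_{15} = 18, x_{16} = 1, x_{17} = 0, x_{18} = 1, x_{19} = 1, x_{20} = 2.
The sequence repeats with period 18.
(168 - 1) mod 18 = 5, so x_{168} = x_6 = 13.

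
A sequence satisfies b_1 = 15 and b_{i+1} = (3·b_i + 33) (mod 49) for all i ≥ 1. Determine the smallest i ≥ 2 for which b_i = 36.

5

b_1 = 15,  b_2 = 29,  b_3 = 22,  b_4 = 1,  b_5 = 36,  b_6 = 43,  b_7 = 15.
Since b_7 = b_1 = 15, the sequence is periodic with period 6.
The value 36 first appears (with i ≥ 2) at b_5.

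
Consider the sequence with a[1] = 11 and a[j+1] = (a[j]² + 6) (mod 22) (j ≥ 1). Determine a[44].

21

We have a[1] = 11,  a[2] = 17,  a[3] = 9,  a[4] = 21,  a[5] = 7,  a[6] = 11.
The sequence repeats with period 5.
So a[44] = a[1 + ((44-1) mod 5)] = a[4] = 21.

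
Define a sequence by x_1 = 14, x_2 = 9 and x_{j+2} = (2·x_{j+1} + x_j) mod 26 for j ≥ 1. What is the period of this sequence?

Listing terms: x_1 = 14,  x_2 = 9,  x_3 = 6,  x_4 = 21,  x_5 = 22,  x_6 = 13,  x_7 = 22,  x_8 = 5,  x_9 = 6,  x_{10} = 17,  x_{11} = 14,  x_{12} = 19,  x_{13} = 0,  x_{14} = 19,  x_{15} = 12,  x_{16} = 17,  x_{17} = 20,  x_{18} = 5,  x_{19} = 4,  x_{20} = 13,  x_{21} = 4,  x_{22} = 21,  x_{23} = 20,  x_{24} = 9,  x_{25} = 12,  x_{26} = 7,  x_{27} = 0,  x_{28} = 7,  x_{29} = 14,  x_{30} = 9.
Since (x_{29}, x_{30}) = (x_1, x_2) = (14, 9) (two consecutive terms determine the rest), the sequence is periodic with period 28.

28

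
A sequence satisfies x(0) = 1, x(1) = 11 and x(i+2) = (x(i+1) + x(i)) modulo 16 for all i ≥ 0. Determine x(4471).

7

x(0) = 1, x(1) = 11, x(2) = 12, x(3) = 7, x(4) = 3, x(5) = 10, x(6) = 13, x(7) = 7, x(8) = 4, x(9) = 11, x(10) = 15, x(11) = 10, x(12) = 9, x(13) = 3, x(14) = 12, x(15) = 15, x(16) = 11, x(17) = 10, x(18) = 5, x(19) = 15, x(20) = 4, x(21) = 3, x(22) = 7, x(23) = 10, x(24) = 1, x(25) = 11.
Since (x(24), x(25)) = (x(0), x(1)) = (1, 11) (two consecutive terms determine the rest), the sequence is periodic with period 24.
(4471 - 0) mod 24 = 7, so x(4471) = x(7) = 7.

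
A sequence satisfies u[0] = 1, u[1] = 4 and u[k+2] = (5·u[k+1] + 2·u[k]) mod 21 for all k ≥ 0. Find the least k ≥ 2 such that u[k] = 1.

2

We have u[0] = 1, u[1] = 4, u[2] = 1, u[3] = 13, u[4] = 4, u[5] = 4, u[6] = 7, u[7] = 1, u[8] = 19, u[9] = 13, u[10] = 19, u[11] = 16, u[12] = 13, u[13] = 13, u[14] = 7, u[15] = 19, u[16] = 4, u[17] = 16, u[18] = 4, u[19] = 10, u[20] = 16, u[21] = 16, u[22] = 7, u[23] = 4, u[24] = 13, u[25] = 10, u[26] = 13, u[27] = 1, u[28] = 10, u[29] = 10, u[30] = 7, u[31] = 13, u[32] = 16, u[33] = 1, u[34] = 16, u[35] = 19, u[36] = 1, u[37] = 1, u[38] = 7, u[39] = 16, u[40] = 10, u[41] = 19, u[42] = 10, u[43] = 4, u[44] = 19, u[45] = 19, u[46] = 7, u[47] = 10, u[48] = 1, u[49] = 4.
The sequence repeats with period 48.
The value 1 first appears (with k ≥ 2) at u[2].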